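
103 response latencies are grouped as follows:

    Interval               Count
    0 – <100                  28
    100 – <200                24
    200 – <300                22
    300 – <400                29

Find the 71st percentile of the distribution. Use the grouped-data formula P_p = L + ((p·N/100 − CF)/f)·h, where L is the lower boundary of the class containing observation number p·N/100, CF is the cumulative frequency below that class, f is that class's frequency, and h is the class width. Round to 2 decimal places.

296.05

N = 103; target position k = 71/100 · 103 = 73.13.
Cumulative frequencies: 28, 52, 74, 103.
Observation 73.13 falls in the class 200 – <300.
L = 200, CF = 52, f = 22, h = 100.
P71 = 200 + ((73.13 − 52)/22)·100 = 200 + 96.0455 = 296.045.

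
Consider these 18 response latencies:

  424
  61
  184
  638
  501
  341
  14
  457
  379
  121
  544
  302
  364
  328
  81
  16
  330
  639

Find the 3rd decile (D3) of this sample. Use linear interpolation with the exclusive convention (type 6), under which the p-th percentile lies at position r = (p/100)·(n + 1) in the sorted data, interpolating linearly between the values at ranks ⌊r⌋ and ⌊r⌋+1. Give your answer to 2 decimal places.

165.10

Sorted: 14, 16, 61, 81, 121, 184, 302, 328, 330, 341, 364, 379, 424, 457, 501, 544, 638, 639.
n = 18.
r = (30/100)·(18 + 1) = 5.7.
Rank 5 is 121 and rank 6 is 184.
Interpolate: 121 + 0.7·(184 − 121) = 121 + 0.7·63 = 165.1.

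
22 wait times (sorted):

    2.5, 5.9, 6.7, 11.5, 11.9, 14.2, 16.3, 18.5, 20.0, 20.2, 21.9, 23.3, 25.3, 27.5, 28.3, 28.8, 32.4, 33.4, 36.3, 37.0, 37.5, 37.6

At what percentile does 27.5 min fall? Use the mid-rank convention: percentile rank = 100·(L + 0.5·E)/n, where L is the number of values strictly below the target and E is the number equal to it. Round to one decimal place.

61.4

Count below 27.5: L = 13; count equal: E = 1; n = 22.
Percentile rank = 100·(13 + 0.5·1)/22 = 100·13.5/22 = 61.36.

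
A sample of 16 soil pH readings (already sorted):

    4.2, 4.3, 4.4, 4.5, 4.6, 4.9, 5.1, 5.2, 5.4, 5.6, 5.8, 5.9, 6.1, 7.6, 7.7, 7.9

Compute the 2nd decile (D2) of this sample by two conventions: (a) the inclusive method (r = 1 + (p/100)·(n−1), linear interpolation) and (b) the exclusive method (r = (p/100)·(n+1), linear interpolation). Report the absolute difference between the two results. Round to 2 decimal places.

n = 16.
(a) r = 4 → value at rank 4 = 4.5.
(b) r = 3.4; between ranks 3 (4.4) and 4 (4.5): 4.44.
|4.5 − 4.44| = 0.06.

0.06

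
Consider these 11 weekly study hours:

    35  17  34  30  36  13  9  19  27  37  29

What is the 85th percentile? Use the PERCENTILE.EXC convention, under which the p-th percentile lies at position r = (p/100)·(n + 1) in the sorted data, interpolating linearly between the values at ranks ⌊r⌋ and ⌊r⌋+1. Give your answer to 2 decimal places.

Sorted: 9, 13, 17, 19, 27, 29, 30, 34, 35, 36, 37.
n = 11.
r = (85/100)·(11 + 1) = 10.2.
Rank 10 is 36 and rank 11 is 37.
Interpolate: 36 + 0.2·(37 − 36) = 36 + 0.2·1 = 36.2.

36.20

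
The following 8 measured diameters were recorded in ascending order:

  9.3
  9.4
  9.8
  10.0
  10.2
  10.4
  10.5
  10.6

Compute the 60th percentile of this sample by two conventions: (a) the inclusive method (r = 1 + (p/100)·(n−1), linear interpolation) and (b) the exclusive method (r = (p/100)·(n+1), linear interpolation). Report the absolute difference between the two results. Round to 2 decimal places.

0.04

n = 8.
(a) r = 5.2; between ranks 5 (10.2) and 6 (10.4): 10.24.
(b) r = 5.4; between ranks 5 (10.2) and 6 (10.4): 10.28.
|10.24 − 10.28| = 0.04.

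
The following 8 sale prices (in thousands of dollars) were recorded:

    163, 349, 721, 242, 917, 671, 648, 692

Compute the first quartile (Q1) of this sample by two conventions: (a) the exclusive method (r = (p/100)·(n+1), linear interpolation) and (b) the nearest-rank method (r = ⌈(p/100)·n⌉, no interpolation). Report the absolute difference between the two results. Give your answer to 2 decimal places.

Sorted: 163, 242, 349, 648, 671, 692, 721, 917.
n = 8.
(a) r = 2.25; between ranks 2 (242) and 3 (349): 268.75.
(b) the nearest-rank method: rank 2 → 242.
|268.75 − 242| = 26.75.

26.75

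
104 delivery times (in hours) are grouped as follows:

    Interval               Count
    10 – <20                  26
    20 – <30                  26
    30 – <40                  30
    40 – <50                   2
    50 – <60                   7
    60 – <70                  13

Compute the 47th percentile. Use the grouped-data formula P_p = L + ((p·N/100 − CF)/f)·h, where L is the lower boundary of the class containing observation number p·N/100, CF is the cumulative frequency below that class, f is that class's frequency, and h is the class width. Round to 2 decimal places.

N = 104; target position k = 47/100 · 104 = 48.88.
Cumulative frequencies: 26, 52, 82, 84, 91, 104.
Observation 48.88 falls in the class 20 – <30.
L = 20, CF = 26, f = 26, h = 10.
P47 = 20 + ((48.88 − 26)/26)·10 = 20 + 8.8 = 28.8.

28.80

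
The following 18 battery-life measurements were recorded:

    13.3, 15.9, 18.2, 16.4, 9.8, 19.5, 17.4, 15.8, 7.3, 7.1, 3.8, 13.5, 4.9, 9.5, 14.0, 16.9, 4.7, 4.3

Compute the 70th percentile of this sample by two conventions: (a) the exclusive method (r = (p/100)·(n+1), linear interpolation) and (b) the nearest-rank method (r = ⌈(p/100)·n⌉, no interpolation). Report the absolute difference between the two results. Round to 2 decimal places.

Sorted: 3.8, 4.3, 4.7, 4.9, 7.1, 7.3, 9.5, 9.8, 13.3, 13.5, 14.0, 15.8, 15.9, 16.4, 16.9, 17.4, 18.2, 19.5.
n = 18.
(a) r = 13.3; between ranks 13 (15.9) and 14 (16.4): 16.05.
(b) the nearest-rank method: rank 13 → 15.9.
|16.05 − 15.9| = 0.15.

0.15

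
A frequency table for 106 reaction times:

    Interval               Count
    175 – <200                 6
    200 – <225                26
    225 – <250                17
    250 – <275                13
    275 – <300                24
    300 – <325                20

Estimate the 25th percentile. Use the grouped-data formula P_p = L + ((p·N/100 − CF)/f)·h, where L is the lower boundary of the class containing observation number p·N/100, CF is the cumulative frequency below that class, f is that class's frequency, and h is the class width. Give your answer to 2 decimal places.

219.71

N = 106; target position k = 25/100 · 106 = 26.5.
Cumulative frequencies: 6, 32, 49, 62, 86, 106.
Observation 26.5 falls in the class 200 – <225.
L = 200, CF = 6, f = 26, h = 25.
P25 = 200 + ((26.5 − 6)/26)·25 = 200 + 19.7115 = 219.712.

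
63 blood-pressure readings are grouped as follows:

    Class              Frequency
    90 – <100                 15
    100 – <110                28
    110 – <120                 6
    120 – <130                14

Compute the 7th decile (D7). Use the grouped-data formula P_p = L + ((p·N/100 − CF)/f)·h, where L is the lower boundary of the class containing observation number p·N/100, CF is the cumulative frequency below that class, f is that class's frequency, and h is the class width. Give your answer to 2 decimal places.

N = 63; target position k = 70/100 · 63 = 44.1.
Cumulative frequencies: 15, 43, 49, 63.
Observation 44.1 falls in the class 110 – <120.
L = 110, CF = 43, f = 6, h = 10.
P70 = 110 + ((44.1 − 43)/6)·10 = 110 + 1.83333 = 111.833.

111.83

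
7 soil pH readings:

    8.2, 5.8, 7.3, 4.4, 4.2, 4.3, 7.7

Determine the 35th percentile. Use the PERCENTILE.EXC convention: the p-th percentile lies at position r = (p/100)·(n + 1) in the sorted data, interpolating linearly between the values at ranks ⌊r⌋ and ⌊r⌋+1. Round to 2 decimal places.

4.38

Sorted: 4.2, 4.3, 4.4, 5.8, 7.3, 7.7, 8.2.
n = 7.
r = (35/100)·(7 + 1) = 2.8.
Rank 2 is 4.3 and rank 3 is 4.4.
Interpolate: 4.3 + 0.8·(4.4 − 4.3) = 4.3 + 0.8·0.1 = 4.38.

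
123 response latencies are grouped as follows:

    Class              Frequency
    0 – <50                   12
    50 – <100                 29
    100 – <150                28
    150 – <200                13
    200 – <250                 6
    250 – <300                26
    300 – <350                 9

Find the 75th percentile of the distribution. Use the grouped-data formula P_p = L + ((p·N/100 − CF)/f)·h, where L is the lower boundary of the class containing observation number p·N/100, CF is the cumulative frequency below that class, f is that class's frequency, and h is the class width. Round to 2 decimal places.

N = 123; target position k = 75/100 · 123 = 92.25.
Cumulative frequencies: 12, 41, 69, 82, 88, 114, 123.
Observation 92.25 falls in the class 250 – <300.
L = 250, CF = 88, f = 26, h = 50.
P75 = 250 + ((92.25 − 88)/26)·50 = 250 + 8.17308 = 258.173.

258.17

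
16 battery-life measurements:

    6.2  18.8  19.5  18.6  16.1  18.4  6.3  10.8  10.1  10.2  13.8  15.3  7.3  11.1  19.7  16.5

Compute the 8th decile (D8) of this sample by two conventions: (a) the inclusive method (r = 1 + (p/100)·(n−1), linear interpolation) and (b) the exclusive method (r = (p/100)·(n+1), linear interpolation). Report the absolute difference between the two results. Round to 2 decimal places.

Sorted: 6.2, 6.3, 7.3, 10.1, 10.2, 10.8, 11.1, 13.8, 15.3, 16.1, 16.5, 18.4, 18.6, 18.8, 19.5, 19.7.
n = 16.
(a) r = 13 → value at rank 13 = 18.6.
(b) r = 13.6; between ranks 13 (18.6) and 14 (18.8): 18.72.
|18.6 − 18.72| = 0.12.

0.12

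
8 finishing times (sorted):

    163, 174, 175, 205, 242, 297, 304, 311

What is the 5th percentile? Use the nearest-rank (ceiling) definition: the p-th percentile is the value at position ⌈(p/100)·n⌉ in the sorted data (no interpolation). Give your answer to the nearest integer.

163

n = 8.
Position = ⌈5/100 · 8⌉ = ⌈0.4⌉ = 1.
The value at rank 1 is 163.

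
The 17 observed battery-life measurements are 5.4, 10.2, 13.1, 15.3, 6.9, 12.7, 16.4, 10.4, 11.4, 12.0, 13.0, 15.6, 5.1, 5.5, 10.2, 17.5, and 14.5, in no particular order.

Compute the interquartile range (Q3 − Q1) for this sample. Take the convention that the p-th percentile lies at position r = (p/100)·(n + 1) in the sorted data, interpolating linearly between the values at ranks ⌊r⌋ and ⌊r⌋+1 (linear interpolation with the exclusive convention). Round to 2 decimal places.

Sorted: 5.1, 5.4, 5.5, 6.9, 10.2, 10.2, 10.4, 11.4, 12.0, 12.7, 13.0, 13.1, 14.5, 15.3, 15.6, 16.4, 17.5.
n = 17.
P25: r = 4.5; ranks 4–5 are 6.9, 10.2; interpolating gives 8.55.
P75: r = 13.5; ranks 13–14 are 14.5, 15.3; interpolating gives 14.9.
Difference: 14.9 − 8.55 = 6.35.

6.35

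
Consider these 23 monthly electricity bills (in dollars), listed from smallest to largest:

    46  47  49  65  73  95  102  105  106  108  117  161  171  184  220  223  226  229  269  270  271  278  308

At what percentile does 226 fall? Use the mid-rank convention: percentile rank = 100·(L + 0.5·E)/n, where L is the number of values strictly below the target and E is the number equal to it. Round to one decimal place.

71.7

Count below 226: L = 16; count equal: E = 1; n = 23.
Percentile rank = 100·(16 + 0.5·1)/23 = 100·16.5/23 = 71.74.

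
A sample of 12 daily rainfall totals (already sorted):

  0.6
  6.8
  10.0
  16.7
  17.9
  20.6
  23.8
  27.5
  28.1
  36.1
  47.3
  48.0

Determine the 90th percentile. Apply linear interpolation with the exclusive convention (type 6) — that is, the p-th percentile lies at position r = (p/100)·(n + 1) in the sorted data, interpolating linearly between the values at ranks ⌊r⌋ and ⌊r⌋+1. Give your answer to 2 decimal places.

47.79

n = 12.
r = (90/100)·(12 + 1) = 11.7.
Rank 11 is 47.3 and rank 12 is 48.0.
Interpolate: 47.3 + 0.7·(48.0 − 47.3) = 47.3 + 0.7·0.7 = 47.79.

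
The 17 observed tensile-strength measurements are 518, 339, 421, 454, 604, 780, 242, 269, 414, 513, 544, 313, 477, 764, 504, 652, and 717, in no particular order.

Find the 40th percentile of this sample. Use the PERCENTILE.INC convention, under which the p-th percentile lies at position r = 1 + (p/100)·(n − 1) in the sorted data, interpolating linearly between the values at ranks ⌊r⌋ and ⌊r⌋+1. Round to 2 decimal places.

Sorted: 242, 269, 313, 339, 414, 421, 454, 477, 504, 513, 518, 544, 604, 652, 717, 764, 780.
n = 17.
r = 1 + (40/100)·(17 − 1) = 1 + 6.4 = 7.4.
Rank 7 is 454 and rank 8 is 477.
Interpolate: 454 + 0.4·(477 − 454) = 454 + 0.4·23 = 463.2.

463.20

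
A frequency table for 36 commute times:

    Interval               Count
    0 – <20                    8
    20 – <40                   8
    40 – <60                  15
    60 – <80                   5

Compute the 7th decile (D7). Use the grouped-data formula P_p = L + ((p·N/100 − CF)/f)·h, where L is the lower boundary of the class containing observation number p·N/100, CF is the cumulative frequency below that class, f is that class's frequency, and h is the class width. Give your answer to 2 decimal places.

52.27

N = 36; target position k = 70/100 · 36 = 25.2.
Cumulative frequencies: 8, 16, 31, 36.
Observation 25.2 falls in the class 40 – <60.
L = 40, CF = 16, f = 15, h = 20.
P70 = 40 + ((25.2 − 16)/15)·20 = 40 + 12.2667 = 52.2667.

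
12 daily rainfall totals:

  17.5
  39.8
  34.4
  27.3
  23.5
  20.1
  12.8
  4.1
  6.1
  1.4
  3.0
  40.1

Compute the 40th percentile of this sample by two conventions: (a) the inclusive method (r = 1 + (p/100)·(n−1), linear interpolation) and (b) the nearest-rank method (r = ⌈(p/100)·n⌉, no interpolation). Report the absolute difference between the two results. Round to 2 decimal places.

Sorted: 1.4, 3.0, 4.1, 6.1, 12.8, 17.5, 20.1, 23.5, 27.3, 34.4, 39.8, 40.1.
n = 12.
(a) r = 5.4; between ranks 5 (12.8) and 6 (17.5): 14.68.
(b) the nearest-rank method: rank 5 → 12.8.
|14.68 − 12.8| = 1.88.

1.88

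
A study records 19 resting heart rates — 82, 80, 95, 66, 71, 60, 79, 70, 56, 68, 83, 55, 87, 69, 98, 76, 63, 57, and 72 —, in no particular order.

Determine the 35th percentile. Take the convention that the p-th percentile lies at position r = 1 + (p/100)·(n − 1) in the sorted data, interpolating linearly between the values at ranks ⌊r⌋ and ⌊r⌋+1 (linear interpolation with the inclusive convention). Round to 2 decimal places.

68.30

Sorted: 55, 56, 57, 60, 63, 66, 68, 69, 70, 71, 72, 76, 79, 80, 82, 83, 87, 95, 98.
n = 19.
r = 1 + (35/100)·(19 − 1) = 1 + 6.3 = 7.3.
Rank 7 is 68 and rank 8 is 69.
Interpolate: 68 + 0.3·(69 − 68) = 68 + 0.3·1 = 68.3.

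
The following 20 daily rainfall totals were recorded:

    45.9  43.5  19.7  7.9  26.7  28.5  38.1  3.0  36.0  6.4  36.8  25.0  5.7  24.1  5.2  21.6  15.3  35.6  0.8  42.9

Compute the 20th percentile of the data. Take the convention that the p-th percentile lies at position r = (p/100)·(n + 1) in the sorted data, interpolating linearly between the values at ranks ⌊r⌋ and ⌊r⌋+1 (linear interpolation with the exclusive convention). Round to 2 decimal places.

5.84

Sorted: 0.8, 3.0, 5.2, 5.7, 6.4, 7.9, 15.3, 19.7, 21.6, 24.1, 25.0, 26.7, 28.5, 35.6, 36.0, 36.8, 38.1, 42.9, 43.5, 45.9.
n = 20.
r = (20/100)·(20 + 1) = 4.2.
Rank 4 is 5.7 and rank 5 is 6.4.
Interpolate: 5.7 + 0.2·(6.4 − 5.7) = 5.7 + 0.2·0.7 = 5.84.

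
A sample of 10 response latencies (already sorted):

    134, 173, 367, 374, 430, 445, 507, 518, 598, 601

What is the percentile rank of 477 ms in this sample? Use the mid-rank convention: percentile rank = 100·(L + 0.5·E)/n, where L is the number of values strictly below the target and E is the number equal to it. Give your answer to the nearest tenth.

Count below 477: L = 6; count equal: E = 0; n = 10.
Percentile rank = 100·(6 + 0.5·0)/10 = 100·6/10 = 60.

60.0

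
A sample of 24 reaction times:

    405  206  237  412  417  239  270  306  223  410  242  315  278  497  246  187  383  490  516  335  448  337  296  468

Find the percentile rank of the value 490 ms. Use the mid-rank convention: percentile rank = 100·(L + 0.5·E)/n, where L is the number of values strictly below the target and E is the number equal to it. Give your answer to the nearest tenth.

Sorted: 187, 206, 223, 237, 239, 242, 246, 270, 278, 296, 306, 315, 335, 337, 383, 405, 410, 412, 417, 448, 468, 490, 497, 516.
Count below 490: L = 21; count equal: E = 1; n = 24.
Percentile rank = 100·(21 + 0.5·1)/24 = 100·21.5/24 = 89.58.

89.6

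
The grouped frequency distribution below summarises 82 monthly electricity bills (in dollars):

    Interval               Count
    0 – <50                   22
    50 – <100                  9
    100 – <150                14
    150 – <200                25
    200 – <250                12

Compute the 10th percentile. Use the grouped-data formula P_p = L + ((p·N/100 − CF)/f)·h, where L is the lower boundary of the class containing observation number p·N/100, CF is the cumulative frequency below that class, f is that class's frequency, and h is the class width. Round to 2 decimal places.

N = 82; target position k = 10/100 · 82 = 8.2.
Cumulative frequencies: 22, 31, 45, 70, 82.
Observation 8.2 falls in the class 0 – <50.
L = 0, CF = 0, f = 22, h = 50.
P10 = 0 + ((8.2 − 0)/22)·50 = 0 + 18.6364 = 18.6364.

18.64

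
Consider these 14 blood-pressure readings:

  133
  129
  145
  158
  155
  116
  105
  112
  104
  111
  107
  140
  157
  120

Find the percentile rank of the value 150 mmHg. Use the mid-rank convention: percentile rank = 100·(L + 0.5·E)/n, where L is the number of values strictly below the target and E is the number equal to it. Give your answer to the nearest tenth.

Sorted: 104, 105, 107, 111, 112, 116, 120, 129, 133, 140, 145, 155, 157, 158.
Count below 150: L = 11; count equal: E = 0; n = 14.
Percentile rank = 100·(11 + 0.5·0)/14 = 100·11/14 = 78.57.

78.6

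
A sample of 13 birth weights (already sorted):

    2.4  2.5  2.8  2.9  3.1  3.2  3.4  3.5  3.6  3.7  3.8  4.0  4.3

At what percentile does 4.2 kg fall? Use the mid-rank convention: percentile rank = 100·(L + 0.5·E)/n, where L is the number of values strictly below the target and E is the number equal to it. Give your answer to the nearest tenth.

92.3

Count below 4.2: L = 12; count equal: E = 0; n = 13.
Percentile rank = 100·(12 + 0.5·0)/13 = 100·12/13 = 92.31.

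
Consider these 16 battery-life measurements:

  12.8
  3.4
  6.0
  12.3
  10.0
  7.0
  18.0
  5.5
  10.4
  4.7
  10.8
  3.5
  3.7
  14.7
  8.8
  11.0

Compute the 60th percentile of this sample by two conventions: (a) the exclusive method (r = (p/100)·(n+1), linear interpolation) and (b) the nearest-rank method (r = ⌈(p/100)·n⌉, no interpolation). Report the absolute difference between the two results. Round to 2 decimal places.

Sorted: 3.4, 3.5, 3.7, 4.7, 5.5, 6.0, 7.0, 8.8, 10.0, 10.4, 10.8, 11.0, 12.3, 12.8, 14.7, 18.0.
n = 16.
(a) r = 10.2; between ranks 10 (10.4) and 11 (10.8): 10.48.
(b) the nearest-rank method: rank 10 → 10.4.
|10.48 − 10.4| = 0.08.

0.08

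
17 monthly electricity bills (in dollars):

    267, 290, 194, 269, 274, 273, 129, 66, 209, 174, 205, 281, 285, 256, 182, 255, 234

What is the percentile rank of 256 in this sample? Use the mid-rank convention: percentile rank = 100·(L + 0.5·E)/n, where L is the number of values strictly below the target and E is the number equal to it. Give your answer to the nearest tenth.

Sorted: 66, 129, 174, 182, 194, 205, 209, 234, 255, 256, 267, 269, 273, 274, 281, 285, 290.
Count below 256: L = 9; count equal: E = 1; n = 17.
Percentile rank = 100·(9 + 0.5·1)/17 = 100·9.5/17 = 55.88.

55.9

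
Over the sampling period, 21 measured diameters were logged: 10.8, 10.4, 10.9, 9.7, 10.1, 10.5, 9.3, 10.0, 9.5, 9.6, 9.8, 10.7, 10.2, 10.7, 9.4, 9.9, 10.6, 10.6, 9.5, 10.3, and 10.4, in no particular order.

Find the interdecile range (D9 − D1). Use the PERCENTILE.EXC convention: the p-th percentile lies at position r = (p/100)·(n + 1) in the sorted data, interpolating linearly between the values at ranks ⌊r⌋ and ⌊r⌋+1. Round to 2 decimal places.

Sorted: 9.3, 9.4, 9.5, 9.5, 9.6, 9.7, 9.8, 9.9, 10.0, 10.1, 10.2, 10.3, 10.4, 10.4, 10.5, 10.6, 10.6, 10.7, 10.7, 10.8, 10.9.
n = 21.
P10: r = 2.2; ranks 2–3 are 9.4, 9.5; interpolating gives 9.42.
P90: r = 19.8; ranks 19–20 are 10.7, 10.8; interpolating gives 10.78.
Difference: 10.78 − 9.42 = 1.36.

1.36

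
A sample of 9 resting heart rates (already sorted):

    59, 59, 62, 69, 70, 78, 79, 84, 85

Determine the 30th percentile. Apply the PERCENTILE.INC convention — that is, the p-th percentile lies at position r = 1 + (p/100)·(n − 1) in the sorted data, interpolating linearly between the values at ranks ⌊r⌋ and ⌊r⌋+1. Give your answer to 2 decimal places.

64.80

n = 9.
r = 1 + (30/100)·(9 − 1) = 1 + 2.4 = 3.4.
Rank 3 is 62 and rank 4 is 69.
Interpolate: 62 + 0.4·(69 − 62) = 62 + 0.4·7 = 64.8.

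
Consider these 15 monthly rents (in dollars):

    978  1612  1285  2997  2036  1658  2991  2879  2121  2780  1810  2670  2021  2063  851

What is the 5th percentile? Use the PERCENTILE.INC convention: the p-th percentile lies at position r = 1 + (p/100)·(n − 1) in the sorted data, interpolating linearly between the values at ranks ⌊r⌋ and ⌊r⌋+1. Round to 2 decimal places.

Sorted: 851, 978, 1285, 1612, 1658, 1810, 2021, 2036, 2063, 2121, 2670, 2780, 2879, 2991, 2997.
n = 15.
r = 1 + (5/100)·(15 − 1) = 1 + 0.7 = 1.7.
Rank 1 is 851 and rank 2 is 978.
Interpolate: 851 + 0.7·(978 − 851) = 851 + 0.7·127 = 939.9.

939.90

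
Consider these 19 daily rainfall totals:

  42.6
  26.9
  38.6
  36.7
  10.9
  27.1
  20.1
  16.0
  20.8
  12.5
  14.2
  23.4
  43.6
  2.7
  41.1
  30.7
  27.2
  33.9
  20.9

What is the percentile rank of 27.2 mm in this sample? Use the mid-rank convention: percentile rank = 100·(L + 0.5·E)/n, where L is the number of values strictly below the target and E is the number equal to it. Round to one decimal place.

Sorted: 2.7, 10.9, 12.5, 14.2, 16.0, 20.1, 20.8, 20.9, 23.4, 26.9, 27.1, 27.2, 30.7, 33.9, 36.7, 38.6, 41.1, 42.6, 43.6.
Count below 27.2: L = 11; count equal: E = 1; n = 19.
Percentile rank = 100·(11 + 0.5·1)/19 = 100·11.5/19 = 60.53.

60.5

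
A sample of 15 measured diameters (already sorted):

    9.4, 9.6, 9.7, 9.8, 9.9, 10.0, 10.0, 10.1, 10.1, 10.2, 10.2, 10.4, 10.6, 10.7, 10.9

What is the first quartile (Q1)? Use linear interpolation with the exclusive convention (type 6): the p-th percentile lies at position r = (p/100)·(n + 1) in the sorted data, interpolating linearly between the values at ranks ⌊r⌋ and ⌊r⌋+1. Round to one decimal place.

n = 15.
r = (25/100)·(15 + 1) = 4.
r is an integer, so P25 is the value at rank 4: 9.8.

9.8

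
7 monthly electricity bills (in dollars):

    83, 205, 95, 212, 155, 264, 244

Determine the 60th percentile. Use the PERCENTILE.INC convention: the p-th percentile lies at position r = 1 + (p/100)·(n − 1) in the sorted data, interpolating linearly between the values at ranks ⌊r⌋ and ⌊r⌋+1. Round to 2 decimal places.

Sorted: 83, 95, 155, 205, 212, 244, 264.
n = 7.
r = 1 + (60/100)·(7 − 1) = 1 + 3.6 = 4.6.
Rank 4 is 205 and rank 5 is 212.
Interpolate: 205 + 0.6·(212 − 205) = 205 + 0.6·7 = 209.2.

209.20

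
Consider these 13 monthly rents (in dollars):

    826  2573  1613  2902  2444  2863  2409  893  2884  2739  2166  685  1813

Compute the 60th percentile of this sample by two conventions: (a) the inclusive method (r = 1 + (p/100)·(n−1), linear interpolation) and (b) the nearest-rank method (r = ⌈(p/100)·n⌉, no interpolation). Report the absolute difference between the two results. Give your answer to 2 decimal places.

Sorted: 685, 826, 893, 1613, 1813, 2166, 2409, 2444, 2573, 2739, 2863, 2884, 2902.
n = 13.
(a) r = 8.2; between ranks 8 (2444) and 9 (2573): 2469.8.
(b) the nearest-rank method: rank 8 → 2444.
|2469.8 − 2444| = 25.8.

25.80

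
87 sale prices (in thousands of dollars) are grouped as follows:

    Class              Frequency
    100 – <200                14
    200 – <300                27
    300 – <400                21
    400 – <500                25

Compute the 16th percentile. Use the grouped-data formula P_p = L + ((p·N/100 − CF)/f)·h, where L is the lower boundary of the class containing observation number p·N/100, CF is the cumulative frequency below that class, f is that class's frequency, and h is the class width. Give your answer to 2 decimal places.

199.43

N = 87; target position k = 16/100 · 87 = 13.92.
Cumulative frequencies: 14, 41, 62, 87.
Observation 13.92 falls in the class 100 – <200.
L = 100, CF = 0, f = 14, h = 100.
P16 = 100 + ((13.92 − 0)/14)·100 = 100 + 99.4286 = 199.429.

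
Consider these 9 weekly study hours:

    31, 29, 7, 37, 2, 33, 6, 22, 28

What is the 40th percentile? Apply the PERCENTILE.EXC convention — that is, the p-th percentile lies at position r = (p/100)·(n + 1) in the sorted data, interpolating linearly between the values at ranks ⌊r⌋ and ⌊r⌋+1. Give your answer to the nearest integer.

Sorted: 2, 6, 7, 22, 28, 29, 31, 33, 37.
n = 9.
r = (40/100)·(9 + 1) = 4.
r is an integer, so P40 is the value at rank 4: 22.

22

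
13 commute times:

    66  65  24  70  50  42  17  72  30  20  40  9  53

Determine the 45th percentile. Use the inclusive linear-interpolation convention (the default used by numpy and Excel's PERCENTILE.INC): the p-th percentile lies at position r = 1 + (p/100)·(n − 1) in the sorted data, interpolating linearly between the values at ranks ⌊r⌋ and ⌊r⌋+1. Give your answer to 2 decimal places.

Sorted: 9, 17, 20, 24, 30, 40, 42, 50, 53, 65, 66, 70, 72.
n = 13.
r = 1 + (45/100)·(13 − 1) = 1 + 5.4 = 6.4.
Rank 6 is 40 and rank 7 is 42.
Interpolate: 40 + 0.4·(42 − 40) = 40 + 0.4·2 = 40.8.

40.80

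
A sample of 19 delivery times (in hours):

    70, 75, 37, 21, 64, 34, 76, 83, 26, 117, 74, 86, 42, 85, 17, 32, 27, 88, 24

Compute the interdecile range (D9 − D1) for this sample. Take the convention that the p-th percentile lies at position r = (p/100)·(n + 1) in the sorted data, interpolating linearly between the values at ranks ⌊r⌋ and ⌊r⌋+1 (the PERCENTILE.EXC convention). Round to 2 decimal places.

Sorted: 17, 21, 24, 26, 27, 32, 34, 37, 42, 64, 70, 74, 75, 76, 83, 85, 86, 88, 117.
n = 19.
P10: r = 2 (integer) → 21.
P90: r = 18 (integer) → 88.
Difference: 88 − 21 = 67.

67.00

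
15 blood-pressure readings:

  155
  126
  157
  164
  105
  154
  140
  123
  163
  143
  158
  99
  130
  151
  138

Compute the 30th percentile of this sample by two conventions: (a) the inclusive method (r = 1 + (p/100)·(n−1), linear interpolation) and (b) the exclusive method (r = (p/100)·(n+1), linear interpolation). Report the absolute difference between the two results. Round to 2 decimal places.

Sorted: 99, 105, 123, 126, 130, 138, 140, 143, 151, 154, 155, 157, 158, 163, 164.
n = 15.
(a) r = 5.2; between ranks 5 (130) and 6 (138): 131.6.
(b) r = 4.8; between ranks 4 (126) and 5 (130): 129.2.
|131.6 − 129.2| = 2.4.

2.40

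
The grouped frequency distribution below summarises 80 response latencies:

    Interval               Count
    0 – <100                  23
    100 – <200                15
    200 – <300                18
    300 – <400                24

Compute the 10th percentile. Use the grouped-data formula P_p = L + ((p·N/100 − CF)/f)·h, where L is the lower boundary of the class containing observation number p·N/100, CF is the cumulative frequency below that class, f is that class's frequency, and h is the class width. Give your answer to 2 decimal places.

34.78

N = 80; target position k = 10/100 · 80 = 8.
Cumulative frequencies: 23, 38, 56, 80.
Observation 8 falls in the class 0 – <100.
L = 0, CF = 0, f = 23, h = 100.
P10 = 0 + ((8 − 0)/23)·100 = 0 + 34.7826 = 34.7826.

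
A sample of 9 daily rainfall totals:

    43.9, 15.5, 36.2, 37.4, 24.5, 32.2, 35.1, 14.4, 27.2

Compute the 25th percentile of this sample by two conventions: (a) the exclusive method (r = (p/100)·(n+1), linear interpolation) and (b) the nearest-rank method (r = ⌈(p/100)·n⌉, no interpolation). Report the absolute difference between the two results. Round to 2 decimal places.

4.50

Sorted: 14.4, 15.5, 24.5, 27.2, 32.2, 35.1, 36.2, 37.4, 43.9.
n = 9.
(a) r = 2.5; between ranks 2 (15.5) and 3 (24.5): 20.
(b) the nearest-rank method: rank 3 → 24.5.
|20 − 24.5| = 4.5.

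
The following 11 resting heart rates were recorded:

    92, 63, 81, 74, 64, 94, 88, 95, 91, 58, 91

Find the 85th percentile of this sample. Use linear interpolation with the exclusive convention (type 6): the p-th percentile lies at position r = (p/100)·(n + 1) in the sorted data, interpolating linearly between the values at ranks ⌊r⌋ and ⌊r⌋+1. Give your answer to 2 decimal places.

94.20

Sorted: 58, 63, 64, 74, 81, 88, 91, 91, 92, 94, 95.
n = 11.
r = (85/100)·(11 + 1) = 10.2.
Rank 10 is 94 and rank 11 is 95.
Interpolate: 94 + 0.2·(95 − 94) = 94 + 0.2·1 = 94.2.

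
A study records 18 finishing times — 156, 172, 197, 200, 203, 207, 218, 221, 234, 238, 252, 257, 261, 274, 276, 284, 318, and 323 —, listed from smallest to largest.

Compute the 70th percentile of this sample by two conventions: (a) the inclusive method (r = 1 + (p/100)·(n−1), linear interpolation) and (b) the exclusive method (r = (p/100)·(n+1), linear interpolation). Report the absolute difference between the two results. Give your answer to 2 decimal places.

4.30

n = 18.
(a) r = 12.9; between ranks 12 (257) and 13 (261): 260.6.
(b) r = 13.3; between ranks 13 (261) and 14 (274): 264.9.
|260.6 − 264.9| = 4.3.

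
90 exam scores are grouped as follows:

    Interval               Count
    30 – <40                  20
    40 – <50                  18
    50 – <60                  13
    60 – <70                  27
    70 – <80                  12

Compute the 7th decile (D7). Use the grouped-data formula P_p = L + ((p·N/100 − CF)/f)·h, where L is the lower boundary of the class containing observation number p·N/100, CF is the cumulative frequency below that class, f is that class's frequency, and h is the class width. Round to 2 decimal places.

N = 90; target position k = 70/100 · 90 = 63.
Cumulative frequencies: 20, 38, 51, 78, 90.
Observation 63 falls in the class 60 – <70.
L = 60, CF = 51, f = 27, h = 10.
P70 = 60 + ((63 − 51)/27)·10 = 60 + 4.44444 = 64.4444.

64.44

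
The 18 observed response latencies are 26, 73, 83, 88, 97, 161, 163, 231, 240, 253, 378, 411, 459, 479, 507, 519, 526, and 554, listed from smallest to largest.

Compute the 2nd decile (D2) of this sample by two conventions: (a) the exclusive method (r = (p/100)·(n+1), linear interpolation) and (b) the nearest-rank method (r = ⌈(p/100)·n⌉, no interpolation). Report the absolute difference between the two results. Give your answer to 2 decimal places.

1.00

n = 18.
(a) r = 3.8; between ranks 3 (83) and 4 (88): 87.
(b) the nearest-rank method: rank 4 → 88.
|87 − 88| = 1.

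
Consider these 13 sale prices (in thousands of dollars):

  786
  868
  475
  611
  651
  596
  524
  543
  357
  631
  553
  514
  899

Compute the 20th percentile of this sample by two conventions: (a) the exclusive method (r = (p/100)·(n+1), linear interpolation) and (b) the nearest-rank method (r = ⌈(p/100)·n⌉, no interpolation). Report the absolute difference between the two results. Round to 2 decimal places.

Sorted: 357, 475, 514, 524, 543, 553, 596, 611, 631, 651, 786, 868, 899.
n = 13.
(a) r = 2.8; between ranks 2 (475) and 3 (514): 506.2.
(b) the nearest-rank method: rank 3 → 514.
|506.2 − 514| = 7.8.

7.80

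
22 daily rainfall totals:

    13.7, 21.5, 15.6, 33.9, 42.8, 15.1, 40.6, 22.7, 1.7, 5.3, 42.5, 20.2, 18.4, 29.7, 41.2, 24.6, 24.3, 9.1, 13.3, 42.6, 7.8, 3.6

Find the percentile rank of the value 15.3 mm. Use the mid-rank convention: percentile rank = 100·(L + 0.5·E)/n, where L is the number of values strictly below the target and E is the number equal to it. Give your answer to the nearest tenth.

Sorted: 1.7, 3.6, 5.3, 7.8, 9.1, 13.3, 13.7, 15.1, 15.6, 18.4, 20.2, 21.5, 22.7, 24.3, 24.6, 29.7, 33.9, 40.6, 41.2, 42.5, 42.6, 42.8.
Count below 15.3: L = 8; count equal: E = 0; n = 22.
Percentile rank = 100·(8 + 0.5·0)/22 = 100·8/22 = 36.36.

36.4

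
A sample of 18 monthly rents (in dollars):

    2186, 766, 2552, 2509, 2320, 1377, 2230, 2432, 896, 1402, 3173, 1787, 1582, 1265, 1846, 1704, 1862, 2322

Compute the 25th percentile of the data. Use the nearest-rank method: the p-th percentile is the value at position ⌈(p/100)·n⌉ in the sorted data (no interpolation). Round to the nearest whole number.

1402

Sorted: 766, 896, 1265, 1377, 1402, 1582, 1704, 1787, 1846, 1862, 2186, 2230, 2320, 2322, 2432, 2509, 2552, 3173.
n = 18.
Position = ⌈25/100 · 18⌉ = ⌈4.5⌉ = 5.
The value at rank 5 is 1402.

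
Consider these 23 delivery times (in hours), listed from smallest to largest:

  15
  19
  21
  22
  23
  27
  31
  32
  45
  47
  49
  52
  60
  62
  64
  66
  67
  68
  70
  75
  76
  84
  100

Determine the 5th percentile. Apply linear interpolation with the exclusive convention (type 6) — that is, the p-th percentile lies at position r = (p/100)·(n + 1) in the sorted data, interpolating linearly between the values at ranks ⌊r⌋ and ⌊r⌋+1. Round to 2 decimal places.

15.80

n = 23.
r = (5/100)·(23 + 1) = 1.2.
Rank 1 is 15 and rank 2 is 19.
Interpolate: 15 + 0.2·(19 − 15) = 15 + 0.2·4 = 15.8.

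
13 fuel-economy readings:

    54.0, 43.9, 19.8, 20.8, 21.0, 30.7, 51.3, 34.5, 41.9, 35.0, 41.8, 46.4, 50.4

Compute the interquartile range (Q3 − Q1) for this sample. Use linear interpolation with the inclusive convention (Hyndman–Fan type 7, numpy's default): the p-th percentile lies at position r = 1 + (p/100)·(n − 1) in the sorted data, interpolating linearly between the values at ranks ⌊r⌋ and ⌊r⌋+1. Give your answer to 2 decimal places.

15.70

Sorted: 19.8, 20.8, 21.0, 30.7, 34.5, 35.0, 41.8, 41.9, 43.9, 46.4, 50.4, 51.3, 54.0.
n = 13.
P25: r = 4 (integer) → 30.7.
P75: r = 10 (integer) → 46.4.
Difference: 46.4 − 30.7 = 15.7.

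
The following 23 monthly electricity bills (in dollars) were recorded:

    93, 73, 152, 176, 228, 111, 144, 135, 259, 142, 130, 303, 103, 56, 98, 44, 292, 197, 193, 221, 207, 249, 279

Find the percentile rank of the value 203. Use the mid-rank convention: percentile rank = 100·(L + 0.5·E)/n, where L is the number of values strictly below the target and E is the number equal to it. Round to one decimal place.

Sorted: 44, 56, 73, 93, 98, 103, 111, 130, 135, 142, 144, 152, 176, 193, 197, 207, 221, 228, 249, 259, 279, 292, 303.
Count below 203: L = 15; count equal: E = 0; n = 23.
Percentile rank = 100·(15 + 0.5·0)/23 = 100·15/23 = 65.22.

65.2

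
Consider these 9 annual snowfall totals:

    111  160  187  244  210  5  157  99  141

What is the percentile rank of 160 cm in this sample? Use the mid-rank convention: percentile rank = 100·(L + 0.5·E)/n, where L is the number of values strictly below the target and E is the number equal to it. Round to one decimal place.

Sorted: 5, 99, 111, 141, 157, 160, 187, 210, 244.
Count below 160: L = 5; count equal: E = 1; n = 9.
Percentile rank = 100·(5 + 0.5·1)/9 = 100·5.5/9 = 61.11.

61.1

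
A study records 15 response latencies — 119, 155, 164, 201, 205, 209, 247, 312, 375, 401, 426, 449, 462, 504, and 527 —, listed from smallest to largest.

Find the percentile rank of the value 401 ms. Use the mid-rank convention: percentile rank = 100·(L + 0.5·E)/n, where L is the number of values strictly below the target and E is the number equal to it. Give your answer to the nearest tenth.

Count below 401: L = 9; count equal: E = 1; n = 15.
Percentile rank = 100·(9 + 0.5·1)/15 = 100·9.5/15 = 63.33.

63.3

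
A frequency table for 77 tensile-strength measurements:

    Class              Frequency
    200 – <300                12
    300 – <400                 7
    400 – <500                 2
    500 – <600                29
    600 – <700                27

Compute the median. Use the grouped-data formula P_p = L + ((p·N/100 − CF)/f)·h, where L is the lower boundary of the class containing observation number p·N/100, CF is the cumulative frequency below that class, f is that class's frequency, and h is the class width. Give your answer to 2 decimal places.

560.34

N = 77; target position k = 50/100 · 77 = 38.5.
Cumulative frequencies: 12, 19, 21, 50, 77.
Observation 38.5 falls in the class 500 – <600.
L = 500, CF = 21, f = 29, h = 100.
P50 = 500 + ((38.5 − 21)/29)·100 = 500 + 60.3448 = 560.345.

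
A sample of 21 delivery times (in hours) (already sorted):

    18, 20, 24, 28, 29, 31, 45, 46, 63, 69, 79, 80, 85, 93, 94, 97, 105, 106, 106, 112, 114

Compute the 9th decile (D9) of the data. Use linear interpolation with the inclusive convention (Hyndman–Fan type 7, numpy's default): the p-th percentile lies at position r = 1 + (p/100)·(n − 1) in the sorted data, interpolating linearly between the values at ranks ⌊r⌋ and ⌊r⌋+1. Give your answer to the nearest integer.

n = 21.
r = 1 + (90/100)·(21 − 1) = 1 + 18 = 19.
r is an integer, so P90 is the value at rank 19: 106.

106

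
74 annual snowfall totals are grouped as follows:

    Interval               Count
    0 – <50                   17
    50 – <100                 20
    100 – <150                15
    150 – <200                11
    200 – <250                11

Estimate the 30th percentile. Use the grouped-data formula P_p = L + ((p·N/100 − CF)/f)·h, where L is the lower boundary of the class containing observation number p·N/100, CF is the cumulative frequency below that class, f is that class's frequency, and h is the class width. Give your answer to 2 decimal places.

N = 74; target position k = 30/100 · 74 = 22.2.
Cumulative frequencies: 17, 37, 52, 63, 74.
Observation 22.2 falls in the class 50 – <100.
L = 50, CF = 17, f = 20, h = 50.
P30 = 50 + ((22.2 − 17)/20)·50 = 50 + 13 = 63.

63.00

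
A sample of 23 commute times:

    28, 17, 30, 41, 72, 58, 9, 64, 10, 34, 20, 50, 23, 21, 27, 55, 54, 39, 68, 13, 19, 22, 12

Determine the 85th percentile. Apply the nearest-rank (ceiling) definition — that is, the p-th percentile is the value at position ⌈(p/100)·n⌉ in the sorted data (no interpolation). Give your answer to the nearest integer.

Sorted: 9, 10, 12, 13, 17, 19, 20, 21, 22, 23, 27, 28, 30, 34, 39, 41, 50, 54, 55, 58, 64, 68, 72.
n = 23.
Position = ⌈85/100 · 23⌉ = ⌈19.55⌉ = 20.
The value at rank 20 is 58.

58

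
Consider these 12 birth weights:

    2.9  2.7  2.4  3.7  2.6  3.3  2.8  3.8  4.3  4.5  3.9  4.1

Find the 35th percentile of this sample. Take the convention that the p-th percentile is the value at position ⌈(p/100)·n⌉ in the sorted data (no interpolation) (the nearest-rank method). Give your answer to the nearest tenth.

Sorted: 2.4, 2.6, 2.7, 2.8, 2.9, 3.3, 3.7, 3.8, 3.9, 4.1, 4.3, 4.5.
n = 12.
Position = ⌈35/100 · 12⌉ = ⌈4.2⌉ = 5.
The value at rank 5 is 2.9.

2.9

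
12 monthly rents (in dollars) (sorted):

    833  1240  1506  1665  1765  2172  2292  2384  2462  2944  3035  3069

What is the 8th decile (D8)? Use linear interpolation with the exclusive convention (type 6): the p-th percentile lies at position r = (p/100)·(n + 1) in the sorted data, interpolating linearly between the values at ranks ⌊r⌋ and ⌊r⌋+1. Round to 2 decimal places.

n = 12.
r = (80/100)·(12 + 1) = 10.4.
Rank 10 is 2944 and rank 11 is 3035.
Interpolate: 2944 + 0.4·(3035 − 2944) = 2944 + 0.4·91 = 2980.4.

2980.40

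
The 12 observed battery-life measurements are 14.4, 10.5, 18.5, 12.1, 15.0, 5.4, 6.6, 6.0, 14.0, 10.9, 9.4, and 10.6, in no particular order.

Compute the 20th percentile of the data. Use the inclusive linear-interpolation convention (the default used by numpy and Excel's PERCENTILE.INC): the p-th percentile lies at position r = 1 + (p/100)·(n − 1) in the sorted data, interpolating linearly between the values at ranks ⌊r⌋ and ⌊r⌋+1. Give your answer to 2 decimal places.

Sorted: 5.4, 6.0, 6.6, 9.4, 10.5, 10.6, 10.9, 12.1, 14.0, 14.4, 15.0, 18.5.
n = 12.
r = 1 + (20/100)·(12 − 1) = 1 + 2.2 = 3.2.
Rank 3 is 6.6 and rank 4 is 9.4.
Interpolate: 6.6 + 0.2·(9.4 − 6.6) = 6.6 + 0.2·2.8 = 7.16.

7.16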